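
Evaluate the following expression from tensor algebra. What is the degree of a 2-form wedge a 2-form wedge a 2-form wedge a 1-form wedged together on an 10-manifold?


The degree of a wedge product is the sum of the degrees of the individual forms.
Degrees: 2, 2, 2, 1
Total degree = 2 + 2 + 2 + 1 = 7

7


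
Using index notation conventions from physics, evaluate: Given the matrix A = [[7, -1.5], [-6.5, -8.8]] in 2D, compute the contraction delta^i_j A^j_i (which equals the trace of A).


The contraction (trace) of a rank-2 tensor is the sum of its diagonal elements.
Diagonal entries: A[1,1] = 7, A[2,2] = -8.8
Tr(A) = 7 + -8.8 = -1.8

-1.8


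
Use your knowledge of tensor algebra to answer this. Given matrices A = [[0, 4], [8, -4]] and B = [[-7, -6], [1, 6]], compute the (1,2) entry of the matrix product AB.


(AB)_{ij} = sum_k A_{ik} B_{kj}.
For i=1, j=2:
A_{11} * B_{12} = 0 * -6 = 0
A_{12} * B_{22} = 4 * 6 = 24
Sum = 0 + 24 = 24

24


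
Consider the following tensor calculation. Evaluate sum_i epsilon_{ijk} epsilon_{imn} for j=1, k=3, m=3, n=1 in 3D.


Using the identity: epsilon_{ijk} epsilon_{imn} = delta_{jm} delta_{kn} - delta_{jn} delta_{km}.
delta_{13} = 0
delta_{31} = 0
delta_{11} = 1
delta_{33} = 1
Result = 0 * 0 - 1 * 1 = 0 - 1 = -1

-1


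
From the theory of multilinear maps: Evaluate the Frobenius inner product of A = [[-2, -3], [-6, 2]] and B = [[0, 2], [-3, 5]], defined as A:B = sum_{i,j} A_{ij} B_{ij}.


A:B = sum over all i,j of A_{ij} * B_{ij}.
Row 1: -2*0=0, -3*2=-6 => row sum = -6
Row 2: -6*-3=18, 2*5=10 => row sum = 28
Total = -6 + 28 = 22

22


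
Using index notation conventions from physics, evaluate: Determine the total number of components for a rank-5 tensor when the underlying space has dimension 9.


The number of components of a rank-r tensor in d dimensions is d^r.
Here d = 9 and r = 5.
9^5 = 59049

59049


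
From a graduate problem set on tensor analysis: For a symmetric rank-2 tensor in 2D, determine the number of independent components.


A symmetric rank-2 tensor in d dimensions has d(d+1)/2 independent components.
d = 2
d(d+1)/2 = 2 * 3 / 2 = 6 / 2 = 3

3


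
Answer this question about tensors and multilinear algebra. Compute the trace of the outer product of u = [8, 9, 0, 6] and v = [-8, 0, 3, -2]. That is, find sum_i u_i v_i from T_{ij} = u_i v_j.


The outer product gives T_{ij} = u_i v_j.
The trace (contraction) is Tr(T) = sum_i T_{ii} = sum_i u_i v_i.
Diagonal entries:
T_{11} = u_1 * v_1 = 8 * -8 = -64
T_{22} = u_2 * v_2 = 9 * 0 = 0
T_{33} = u_3 * v_3 = 0 * 3 = 0
T_{44} = u_4 * v_4 = 6 * -2 = -12
Tr(T) = -64 + 0 + 0 + -12 = -76

-76


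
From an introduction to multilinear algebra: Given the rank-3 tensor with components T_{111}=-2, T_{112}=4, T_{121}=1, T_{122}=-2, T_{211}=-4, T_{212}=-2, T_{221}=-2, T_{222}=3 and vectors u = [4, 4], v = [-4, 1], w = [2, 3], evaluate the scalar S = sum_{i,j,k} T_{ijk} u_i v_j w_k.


S = sum over i,j,k of T_{ijk} u_i v_j w_k. Expanding all 8 terms:
T_{111}*u_1*v_1*w_1 = -2*4*-4*2 = 64  (running total: 64)
T_{112}*u_1*v_1*w_2 = 4*4*-4*3 = -192  (running total: -128)
T_{121}*u_1*v_2*w_1 = 1*4*1*2 = 8  (running total: -120)
T_{122}*u_1*v_2*w_2 = -2*4*1*3 = -24  (running total: -144)
T_{211}*u_2*v_1*w_1 = -4*4*-4*2 = 128  (running total: -16)
T_{212}*u_2*v_1*w_2 = -2*4*-4*3 = 96  (running total: 80)
T_{221}*u_2*v_2*w_1 = -2*4*1*2 = -16  (running total: 64)
T_{222}*u_2*v_2*w_2 = 3*4*1*3 = 36  (running total: 100)
S = 100

100


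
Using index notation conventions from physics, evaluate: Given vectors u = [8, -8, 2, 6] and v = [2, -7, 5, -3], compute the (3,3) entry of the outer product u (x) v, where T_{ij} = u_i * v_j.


The outer product entry T_{ij} = u_i * v_j.
We need i=3, j=3.
u_3 = 2, v_3 = 5
T_{3,3} = 2 * 5 = 10

10


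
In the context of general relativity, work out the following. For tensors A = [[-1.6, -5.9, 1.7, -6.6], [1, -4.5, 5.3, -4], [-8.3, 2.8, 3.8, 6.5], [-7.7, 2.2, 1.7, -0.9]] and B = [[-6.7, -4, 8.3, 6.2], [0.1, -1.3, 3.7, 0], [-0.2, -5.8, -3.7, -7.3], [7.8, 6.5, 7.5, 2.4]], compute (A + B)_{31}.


Tensor addition is component-wise: (A + B)_{ij} = A_{ij} + B_{ij}.
A_{31} = -8.3
B_{31} = -0.2
(A + B)_{31} = -8.3 + -0.2 = -8.5

-8.5


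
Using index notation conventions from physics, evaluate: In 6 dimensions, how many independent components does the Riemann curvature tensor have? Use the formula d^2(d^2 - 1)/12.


The Riemann tensor in d dimensions has d^2(d^2 - 1)/12 independent components.
d = 6, so d^2 = 36
d^2 - 1 = 35
d^2(d^2 - 1) = 36 * 35 = 1260
Divide by 12: 1260 / 12 = 105

105


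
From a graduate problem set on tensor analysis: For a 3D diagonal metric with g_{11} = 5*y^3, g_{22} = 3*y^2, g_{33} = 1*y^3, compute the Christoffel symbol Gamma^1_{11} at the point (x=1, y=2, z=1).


For a diagonal metric, Gamma^k_{ij} = (1/2) g^{kk} (dg_{ik}/dx_j + dg_{jk}/dx_i - dg_{ij}/dx_k).
The metric is diagonal, so g_{ab} = 0 for a != b.
At the given point: g_{11} = 40, g_{22} = 12, g_{33} = 8
g^{11} = 1/40
dg_{11}/dx_1 = dg_{11}/dx_1 = 0
dg_{11}/dx_1 = dg_{11}/dx_1 = 0
dg_{11}/dx_1 = dg_{11}/dx_1 = 0
Numerator = 0 + 0 - 0 = 0
Gamma^1_{11} = 0 / (2 * 40) = 0

0


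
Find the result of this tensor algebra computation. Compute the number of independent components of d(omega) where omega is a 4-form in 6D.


The exterior derivative of a p-form is a (p+1)-form.
Its number of independent components is C(n, p+1).
n = 6, p+1 = 5
C(6, 5) = 6

6


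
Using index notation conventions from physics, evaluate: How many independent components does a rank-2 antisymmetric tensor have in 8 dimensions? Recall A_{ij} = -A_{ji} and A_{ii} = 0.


An antisymmetric rank-2 tensor satisfies A_{ij} = -A_{ji}, so diagonal entries are zero.
The independent components are the upper-triangular entries: C(n, 2) = n(n-1)/2.
n = 8
C(8, 2) = 8 * 7 / 2 = 56 / 2 = 28

28


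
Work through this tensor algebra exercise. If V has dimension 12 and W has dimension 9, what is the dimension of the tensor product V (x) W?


The dimension of a tensor product is the product of dimensions.
dim(V) = 12, dim(W) = 9
dim(V (x) W) = 12 * 9 = 108

108


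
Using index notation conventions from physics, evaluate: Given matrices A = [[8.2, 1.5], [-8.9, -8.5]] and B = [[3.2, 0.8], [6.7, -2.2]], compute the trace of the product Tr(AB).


Tr(AB) = sum_i (AB)_{ii} where (AB)_{ii} = sum_k A_{ik} B_{ki}.
(AB)_{11} = 8.2*3.2 + 1.5*6.7 = 36.29
(AB)_{22} = -8.9*0.8 + -8.5*-2.2 = 11.58
Tr(AB) = 36.29 + 11.58 = 47.87

47.87


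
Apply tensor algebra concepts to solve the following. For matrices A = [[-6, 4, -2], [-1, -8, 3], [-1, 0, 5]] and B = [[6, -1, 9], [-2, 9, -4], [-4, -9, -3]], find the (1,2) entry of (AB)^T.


(AB)^T_{ij} = (AB)_{ji} = sum_k A_{jk} B_{ki}.
For i=1, j=2 we need (AB)_{21}:
A_{21} * B_{11} = -1 * 6 = -6
A_{22} * B_{21} = -8 * -2 = 16
A_{23} * B_{31} = 3 * -4 = -12
Sum = -6 + 16 + -12 = -2

-2


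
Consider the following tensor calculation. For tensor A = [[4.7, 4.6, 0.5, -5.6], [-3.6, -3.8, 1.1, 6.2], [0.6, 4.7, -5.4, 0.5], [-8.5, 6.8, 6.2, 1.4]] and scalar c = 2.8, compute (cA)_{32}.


Scalar multiplication: (cA)_{ij} = c * A_{ij}.
c = 2.8
A_{32} = 4.7
(cA)_{32} = 2.8 * 4.7 = 13.16

13.16


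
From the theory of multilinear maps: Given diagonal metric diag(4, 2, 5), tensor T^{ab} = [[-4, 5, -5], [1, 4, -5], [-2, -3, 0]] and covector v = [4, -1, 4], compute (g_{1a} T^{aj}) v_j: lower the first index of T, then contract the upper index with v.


Step 1: lower the first index. For a diagonal metric, g_{ia} T^{aj} = g_{ii} T^{ij} (no sum on i).
g_{11} = 4
S_1{}^1 = 4 * T^{11} = 4 * -4 = -16
S_1{}^2 = 4 * T^{12} = 4 * 5 = 20
S_1{}^3 = 4 * T^{13} = 4 * -5 = -20
Step 2: contract S_1{}^j with v_j.
S_1{}^1 * v_1 = -16 * 4 = -64
S_1{}^2 * v_2 = 20 * -1 = -20
S_1{}^3 * v_3 = -20 * 4 = -80
Result = -64 + -20 + -80 = -164

-164


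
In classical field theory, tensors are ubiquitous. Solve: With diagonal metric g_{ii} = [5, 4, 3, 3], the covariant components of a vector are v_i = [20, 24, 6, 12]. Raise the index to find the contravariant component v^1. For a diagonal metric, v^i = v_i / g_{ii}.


To raise an index with a diagonal metric: v^i = v_i / g_{ii}.
For index 1: v_1 = 20, g_{11} = 5
v^1 = 20 / 5 = 4

4


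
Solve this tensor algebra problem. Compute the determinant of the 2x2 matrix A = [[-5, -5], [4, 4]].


For a 2x2 matrix [[a, b], [c, d]], det = a*d - b*c.
a = -5, b = -5, c = 4, d = 4
a*d = -5 * 4 = -20
b*c = -5 * 4 = -20
det = -20 - -20 = 0

0


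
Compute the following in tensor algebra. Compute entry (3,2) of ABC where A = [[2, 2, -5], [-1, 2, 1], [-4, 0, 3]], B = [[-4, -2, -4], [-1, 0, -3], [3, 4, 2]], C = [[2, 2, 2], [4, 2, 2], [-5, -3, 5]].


(ABC)_{32} = sum_m (AB)_{3m} C_{m2}. First compute row 3 of AB.
(AB)_{31} = -4*-4 + 0*-1 + 3*3 = 25
(AB)_{32} = -4*-2 + 0*0 + 3*4 = 20
(AB)_{33} = -4*-4 + 0*-3 + 3*2 = 22
Now contract with column 2 of C:
(AB)_{31} * C_{12} = 25 * 2 = 50
(AB)_{32} * C_{22} = 20 * 2 = 40
(AB)_{33} * C_{32} = 22 * -3 = -66
(ABC)_{32} = 50 + 40 + -66 = 24

24


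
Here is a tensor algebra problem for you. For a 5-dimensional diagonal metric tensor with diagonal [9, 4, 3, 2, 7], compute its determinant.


For a diagonal metric, the determinant is the product of diagonal entries.
Diagonal entries: 9, 4, 3, 2, 7
det(g) = 9 * 4 * 3 * 2 * 7 = 1512

1512


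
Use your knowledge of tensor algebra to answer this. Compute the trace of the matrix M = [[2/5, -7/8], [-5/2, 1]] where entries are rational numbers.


The trace is the sum of diagonal entries.
Diagonal: M[1,1] = 2/5, M[2,2] = 1
Tr(M) = 2/5 + 1
Computing step by step:
After adding M[1,1]: 2/5
After adding M[2,2]: 7/5
Tr(M) = 7/5

7/5


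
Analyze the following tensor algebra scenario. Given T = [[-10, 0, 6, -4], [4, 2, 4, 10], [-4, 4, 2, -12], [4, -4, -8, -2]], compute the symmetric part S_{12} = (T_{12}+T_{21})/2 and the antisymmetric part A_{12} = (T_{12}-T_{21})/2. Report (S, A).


T_{12} = 0
T_{21} = 4
S_{12} = (0 + 4)/2 = 4/2 = 2
A_{12} = (0 - 4)/2 = -4/2 = -2
Check: S + A = 2 + -2 = 0 = T_{12}.

(2, -2)


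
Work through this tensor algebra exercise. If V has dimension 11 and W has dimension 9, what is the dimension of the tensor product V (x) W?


The dimension of a tensor product is the product of dimensions.
dim(V) = 11, dim(W) = 9
dim(V (x) W) = 11 * 9 = 99

99


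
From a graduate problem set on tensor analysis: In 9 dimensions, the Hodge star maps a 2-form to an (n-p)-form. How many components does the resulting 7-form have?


The Hodge dual of a p-form on an n-dimensional manifold is an (n-p)-form.
n = 9, p = 2, so dual degree = 9 - 2 = 7
The number of components is C(n, n-p) = C(9, 7) = 36

36


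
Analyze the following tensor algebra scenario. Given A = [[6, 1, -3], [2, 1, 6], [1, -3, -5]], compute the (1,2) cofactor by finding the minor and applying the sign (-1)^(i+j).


To find cofactor C_{12}, delete row 1 and column 2.
The resulting 2x2 submatrix is: [[2, 6], [1, -5]]
Minor M_{12} = 2*-5 - 6*1
  = -10 - 6 = -16
Sign = (-1)^(1+2) = (-1)^3 = -1
Cofactor C_{12} = -1 * -16 = 16

16


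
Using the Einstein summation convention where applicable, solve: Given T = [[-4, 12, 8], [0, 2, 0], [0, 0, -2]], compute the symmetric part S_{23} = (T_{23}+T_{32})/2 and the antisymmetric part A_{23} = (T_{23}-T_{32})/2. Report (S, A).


T_{23} = 0
T_{32} = 0
S_{23} = (0 + 0)/2 = 0/2 = 0
A_{23} = (0 - 0)/2 = 0/2 = 0
Check: S + A = 0 + 0 = 0 = T_{23}.

(0, 0)


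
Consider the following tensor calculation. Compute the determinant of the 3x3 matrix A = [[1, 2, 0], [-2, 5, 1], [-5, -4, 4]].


Expanding along the first row, det(A) = a11*M_11 - a12*M_12 + a13*M_13, where M_1j is the (1,j) minor.
Minor M_11 = 5*4 - 1*-4 = 24
Minor M_12 = -2*4 - 1*-5 = -3
Minor M_13 = -2*-4 - 5*-5 = 33
det = 1*(24) - 2*(-3) + 0*(33)
    = 24 - -6 + 0
    = 30

30


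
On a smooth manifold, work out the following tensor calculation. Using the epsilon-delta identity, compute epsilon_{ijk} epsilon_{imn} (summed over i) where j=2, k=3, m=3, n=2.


Using the identity: epsilon_{ijk} epsilon_{imn} = delta_{jm} delta_{kn} - delta_{jn} delta_{km}.
delta_{23} = 0
delta_{32} = 0
delta_{22} = 1
delta_{33} = 1
Result = 0 * 0 - 1 * 1 = 0 - 1 = -1

-1


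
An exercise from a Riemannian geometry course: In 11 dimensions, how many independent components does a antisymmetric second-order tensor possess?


A antisymmetric rank-2 tensor in d dimensions has d(d-1)/2 independent components.
d = 11
d(d-1)/2 = 11 * 10 / 2 = 110 / 2 = 55

55


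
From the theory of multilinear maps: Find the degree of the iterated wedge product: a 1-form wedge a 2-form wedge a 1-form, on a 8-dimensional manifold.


The degree of a wedge product is the sum of the degrees of the individual forms.
Degrees: 1, 2, 1
Total degree = 1 + 2 + 1 = 4

4


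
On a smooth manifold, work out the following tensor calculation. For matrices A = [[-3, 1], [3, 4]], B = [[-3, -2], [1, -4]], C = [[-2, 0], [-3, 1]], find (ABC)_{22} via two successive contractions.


(ABC)_{22} = sum_m (AB)_{2m} C_{m2}. First compute row 2 of AB.
(AB)_{21} = 3*-3 + 4*1 = -5
(AB)_{22} = 3*-2 + 4*-4 = -22
Now contract with column 2 of C:
(AB)_{21} * C_{12} = -5 * 0 = 0
(AB)_{22} * C_{22} = -22 * 1 = -22
(ABC)_{22} = 0 + -22 = -22

-22


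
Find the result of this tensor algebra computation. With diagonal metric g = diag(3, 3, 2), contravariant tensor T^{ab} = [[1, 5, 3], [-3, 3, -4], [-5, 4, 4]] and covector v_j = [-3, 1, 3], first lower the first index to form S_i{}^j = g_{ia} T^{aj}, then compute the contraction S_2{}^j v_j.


Step 1: lower the first index. For a diagonal metric, g_{ia} T^{aj} = g_{ii} T^{ij} (no sum on i).
g_{22} = 3
S_2{}^1 = 3 * T^{21} = 3 * -3 = -9
S_2{}^2 = 3 * T^{22} = 3 * 3 = 9
S_2{}^3 = 3 * T^{23} = 3 * -4 = -12
Step 2: contract S_2{}^j with v_j.
S_2{}^1 * v_1 = -9 * -3 = 27
S_2{}^2 * v_2 = 9 * 1 = 9
S_2{}^3 * v_3 = -12 * 3 = -36
Result = 27 + 9 + -36 = 0

0


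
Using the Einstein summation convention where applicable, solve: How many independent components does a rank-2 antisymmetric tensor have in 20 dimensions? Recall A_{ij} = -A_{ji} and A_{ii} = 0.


An antisymmetric rank-2 tensor satisfies A_{ij} = -A_{ji}, so diagonal entries are zero.
The independent components are the upper-triangular entries: C(n, 2) = n(n-1)/2.
n = 20
C(20, 2) = 20 * 19 / 2 = 380 / 2 = 190

190


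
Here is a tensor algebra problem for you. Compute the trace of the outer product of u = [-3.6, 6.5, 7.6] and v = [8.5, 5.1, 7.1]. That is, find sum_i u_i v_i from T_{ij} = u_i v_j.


The outer product gives T_{ij} = u_i v_j.
The trace (contraction) is Tr(T) = sum_i T_{ii} = sum_i u_i v_i.
Diagonal entries:
T_{11} = u_1 * v_1 = -3.6 * 8.5 = -30.6
T_{22} = u_2 * v_2 = 6.5 * 5.1 = 33.15
T_{33} = u_3 * v_3 = 7.6 * 7.1 = 53.96
Tr(T) = -30.6 + 33.15 + 53.96 = 56.51

56.51


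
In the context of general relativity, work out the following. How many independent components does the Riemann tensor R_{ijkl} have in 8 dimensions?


The Riemann tensor in d dimensions has d^2(d^2 - 1)/12 independent components.
d = 8, so d^2 = 64
d^2 - 1 = 63
d^2(d^2 - 1) = 64 * 63 = 4032
Divide by 12: 4032 / 12 = 336

336


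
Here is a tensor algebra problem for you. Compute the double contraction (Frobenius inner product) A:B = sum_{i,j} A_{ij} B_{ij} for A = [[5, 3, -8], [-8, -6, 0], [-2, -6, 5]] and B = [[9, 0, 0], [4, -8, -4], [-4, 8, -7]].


A:B = sum over all i,j of A_{ij} * B_{ij}.
Row 1: 5*9=45, 3*0=0, -8*0=0 => row sum = 45
Row 2: -8*4=-32, -6*-8=48, 0*-4=0 => row sum = 16
Row 3: -2*-4=8, -6*8=-48, 5*-7=-35 => row sum = -75
Total = 45 + 16 + -75 = -14

-14


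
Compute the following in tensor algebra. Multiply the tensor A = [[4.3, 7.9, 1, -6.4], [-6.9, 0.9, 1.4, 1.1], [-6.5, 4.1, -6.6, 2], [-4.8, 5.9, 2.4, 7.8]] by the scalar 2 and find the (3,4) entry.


Scalar multiplication: (cA)_{ij} = c * A_{ij}.
c = 2
A_{34} = 2
(cA)_{34} = 2 * 2 = 4

4


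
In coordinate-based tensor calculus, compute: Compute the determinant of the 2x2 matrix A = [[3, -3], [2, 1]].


For a 2x2 matrix [[a, b], [c, d]], det = a*d - b*c.
a = 3, b = -3, c = 2, d = 1
a*d = 3 * 1 = 3
b*c = -3 * 2 = -6
det = 3 - -6 = 9

9


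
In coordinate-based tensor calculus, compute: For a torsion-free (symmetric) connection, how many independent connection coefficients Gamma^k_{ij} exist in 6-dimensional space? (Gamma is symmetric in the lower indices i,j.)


Christoffel symbols Gamma^k_{ij} are symmetric in i,j, so there are d * d(d+1)/2 independent symbols.
d = 6
d(d+1)/2 = 6 * 7 / 2 = 21
Total = 6 * 21 = 126

126


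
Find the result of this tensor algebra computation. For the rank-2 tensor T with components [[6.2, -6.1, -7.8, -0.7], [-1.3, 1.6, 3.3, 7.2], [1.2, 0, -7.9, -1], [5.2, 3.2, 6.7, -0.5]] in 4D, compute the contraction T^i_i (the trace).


The contraction (trace) of a rank-2 tensor is the sum of its diagonal elements.
Diagonal entries: A[1,1] = 6.2, A[2,2] = 1.6, A[3,3] = -7.9, A[4,4] = -0.5
Tr(A) = 6.2 + 1.6 + -7.9 + -0.5 = -0.6

-0.6


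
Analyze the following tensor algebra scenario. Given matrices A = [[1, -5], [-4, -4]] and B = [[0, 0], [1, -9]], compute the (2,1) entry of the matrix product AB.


(AB)_{ij} = sum_k A_{ik} B_{kj}.
For i=2, j=1:
A_{21} * B_{11} = -4 * 0 = 0
A_{22} * B_{21} = -4 * 1 = -4
Sum = 0 + -4 = -4

-4


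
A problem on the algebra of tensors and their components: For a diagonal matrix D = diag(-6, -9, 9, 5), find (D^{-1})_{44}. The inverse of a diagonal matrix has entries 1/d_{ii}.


For a diagonal matrix, the inverse has entries (D^{-1})_{ii} = 1/d_{ii}.
The diagonal entries are: d_{11} = -6, d_{22} = -9, d_{33} = 9, d_{44} = 5
We need (D^{-1})_{44} = 1/d_{44} = 1/5 = 1/5

1/5


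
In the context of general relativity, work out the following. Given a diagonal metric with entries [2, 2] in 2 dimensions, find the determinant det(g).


For a diagonal metric, the determinant is the product of diagonal entries.
Diagonal entries: 2, 2
det(g) = 2 * 2 = 4

4


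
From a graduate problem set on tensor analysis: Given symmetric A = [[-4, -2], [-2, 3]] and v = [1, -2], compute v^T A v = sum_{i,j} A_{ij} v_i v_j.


First compute Av:
(Av)_1 = -4*1 + -2*-2 = 0
(Av)_2 = -2*1 + 3*-2 = -8
Av = [0, -8]
Then v^T (Av) = 1*0 + -2*-8
= 0 + 16 = 16

16


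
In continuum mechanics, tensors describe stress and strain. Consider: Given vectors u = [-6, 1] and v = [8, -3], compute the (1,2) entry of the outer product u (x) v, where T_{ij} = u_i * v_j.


The outer product entry T_{ij} = u_i * v_j.
We need i=1, j=2.
u_1 = -6, v_2 = -3
T_{1,2} = -6 * -3 = 18

18


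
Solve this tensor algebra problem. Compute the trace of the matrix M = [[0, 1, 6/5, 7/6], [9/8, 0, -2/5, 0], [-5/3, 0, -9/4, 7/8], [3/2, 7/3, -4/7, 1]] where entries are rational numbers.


The trace is the sum of diagonal entries.
Diagonal: M[1,1] = 0, M[2,2] = 0, M[3,3] = -9/4, M[4,4] = 1
Tr(M) = 0 + 0 + -9/4 + 1
Computing step by step:
After adding M[1,1]: 0
After adding M[2,2]: 0
After adding M[3,3]: -9/4
After adding M[4,4]: -5/4
Tr(M) = -5/4

-5/4


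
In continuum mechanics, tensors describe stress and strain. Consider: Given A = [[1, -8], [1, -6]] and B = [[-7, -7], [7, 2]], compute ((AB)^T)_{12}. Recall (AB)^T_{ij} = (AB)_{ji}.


(AB)^T_{ij} = (AB)_{ji} = sum_k A_{jk} B_{ki}.
For i=1, j=2 we need (AB)_{21}:
A_{21} * B_{11} = 1 * -7 = -7
A_{22} * B_{21} = -6 * 7 = -42
Sum = -7 + -42 = -49

-49


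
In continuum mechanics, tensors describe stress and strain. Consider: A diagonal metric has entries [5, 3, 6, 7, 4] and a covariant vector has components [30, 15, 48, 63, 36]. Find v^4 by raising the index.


To raise an index with a diagonal metric: v^i = v_i / g_{ii}.
For index 4: v_4 = 63, g_{44} = 7
v^4 = 63 / 7 = 9

9


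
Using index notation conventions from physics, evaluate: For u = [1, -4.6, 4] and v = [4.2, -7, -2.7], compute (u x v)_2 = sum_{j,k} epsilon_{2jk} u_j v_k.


(u x v)_2 = sum_{j,k} epsilon_{2jk} u_j v_k. Only permutations of (1,2,3) contribute; the two non-zero terms are:
eps_{213} u_1 v_3 = -1 * 1 * -2.7 = 2.7
eps_{231} u_3 v_1 = 1 * 4 * 4.2 = 16.8
(u x v)_2 = 19.5

19.5


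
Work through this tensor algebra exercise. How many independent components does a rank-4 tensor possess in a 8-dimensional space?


The number of components of a rank-r tensor in d dimensions is d^r.
Here d = 8 and r = 4.
8^4 = 4096

4096


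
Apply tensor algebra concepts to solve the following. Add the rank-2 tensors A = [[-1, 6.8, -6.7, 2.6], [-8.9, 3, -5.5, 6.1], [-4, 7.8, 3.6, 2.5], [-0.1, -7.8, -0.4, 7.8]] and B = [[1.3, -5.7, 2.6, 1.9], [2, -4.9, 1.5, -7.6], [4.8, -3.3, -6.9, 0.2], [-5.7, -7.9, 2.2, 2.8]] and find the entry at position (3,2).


Tensor addition is component-wise: (A + B)_{ij} = A_{ij} + B_{ij}.
A_{32} = 7.8
B_{32} = -3.3
(A + B)_{32} = 7.8 + -3.3 = 4.5

4.5


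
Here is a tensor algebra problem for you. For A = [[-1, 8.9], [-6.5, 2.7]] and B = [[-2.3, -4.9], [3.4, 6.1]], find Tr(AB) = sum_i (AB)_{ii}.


Tr(AB) = sum_i (AB)_{ii} where (AB)_{ii} = sum_k A_{ik} B_{ki}.
(AB)_{11} = -1*-2.3 + 8.9*3.4 = 32.56
(AB)_{22} = -6.5*-4.9 + 2.7*6.1 = 48.32
Tr(AB) = 32.56 + 48.32 = 80.88

80.88


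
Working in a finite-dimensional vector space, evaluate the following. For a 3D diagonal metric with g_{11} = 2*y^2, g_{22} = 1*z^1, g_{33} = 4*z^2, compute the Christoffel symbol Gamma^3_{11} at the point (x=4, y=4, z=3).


For a diagonal metric, Gamma^k_{ij} = (1/2) g^{kk} (dg_{ik}/dx_j + dg_{jk}/dx_i - dg_{ij}/dx_k).
The metric is diagonal, so g_{ab} = 0 for a != b.
At the given point: g_{11} = 32, g_{22} = 3, g_{33} = 36
g^{33} = 1/36
dg_{13}/dx_1 = 0 (off-diagonal)
dg_{13}/dx_1 = 0 (off-diagonal)
dg_{11}/dx_3 = dg_{11}/dx_3 = 0
Numerator = 0 + 0 - 0 = 0
Gamma^3_{11} = 0 / (2 * 36) = 0

0


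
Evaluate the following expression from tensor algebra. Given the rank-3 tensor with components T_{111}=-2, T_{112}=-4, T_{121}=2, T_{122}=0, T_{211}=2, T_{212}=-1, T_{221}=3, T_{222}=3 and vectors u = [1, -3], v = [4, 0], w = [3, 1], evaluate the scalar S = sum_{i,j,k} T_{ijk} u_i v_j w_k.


S = sum over i,j,k of T_{ijk} u_i v_j w_k. Expanding all 8 terms:
T_{111}*u_1*v_1*w_1 = -2*1*4*3 = -24  (running total: -24)
T_{112}*u_1*v_1*w_2 = -4*1*4*1 = -16  (running total: -40)
T_{121}*u_1*v_2*w_1 = 2*1*0*3 = 0  (running total: -40)
T_{122}*u_1*v_2*w_2 = 0*1*0*1 = 0  (running total: -40)
T_{211}*u_2*v_1*w_1 = 2*-3*4*3 = -72  (running total: -112)
T_{212}*u_2*v_1*w_2 = -1*-3*4*1 = 12  (running total: -100)
T_{221}*u_2*v_2*w_1 = 3*-3*0*3 = 0  (running total: -100)
T_{222}*u_2*v_2*w_2 = 3*-3*0*1 = 0  (running total: -100)
S = -100

-100


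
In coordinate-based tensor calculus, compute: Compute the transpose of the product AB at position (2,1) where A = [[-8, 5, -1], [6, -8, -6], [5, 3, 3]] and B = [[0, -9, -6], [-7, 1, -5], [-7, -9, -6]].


(AB)^T_{ij} = (AB)_{ji} = sum_k A_{jk} B_{ki}.
For i=2, j=1 we need (AB)_{12}:
A_{11} * B_{12} = -8 * -9 = 72
A_{12} * B_{22} = 5 * 1 = 5
A_{13} * B_{32} = -1 * -9 = 9
Sum = 72 + 5 + 9 = 86

86


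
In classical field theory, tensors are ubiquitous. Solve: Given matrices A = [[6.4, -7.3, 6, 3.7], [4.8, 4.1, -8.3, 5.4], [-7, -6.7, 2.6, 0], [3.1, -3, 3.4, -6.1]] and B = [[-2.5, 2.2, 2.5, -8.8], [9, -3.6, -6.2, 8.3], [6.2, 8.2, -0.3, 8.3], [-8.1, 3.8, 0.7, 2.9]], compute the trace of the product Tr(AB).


Tr(AB) = sum_i (AB)_{ii} where (AB)_{ii} = sum_k A_{ik} B_{ki}.
(AB)_{11} = 6.4*-2.5 + -7.3*9 + 6*6.2 + 3.7*-8.1 = -74.47
(AB)_{22} = 4.8*2.2 + 4.1*-3.6 + -8.3*8.2 + 5.4*3.8 = -51.74
(AB)_{33} = -7*2.5 + -6.7*-6.2 + 2.6*-0.3 + 0*0.7 = 23.26
(AB)_{44} = 3.1*-8.8 + -3*8.3 + 3.4*8.3 + -6.1*2.9 = -41.65
Tr(AB) = -74.47 + -51.74 + 23.26 + -41.65 = -144.6

-144.6


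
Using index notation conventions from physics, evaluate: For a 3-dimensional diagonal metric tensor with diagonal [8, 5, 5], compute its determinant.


For a diagonal metric, the determinant is the product of diagonal entries.
Diagonal entries: 8, 5, 5
det(g) = 8 * 5 * 5 = 200

200


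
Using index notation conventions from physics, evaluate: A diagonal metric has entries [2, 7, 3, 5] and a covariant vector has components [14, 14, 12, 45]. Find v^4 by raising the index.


To raise an index with a diagonal metric: v^i = v_i / g_{ii}.
For index 4: v_4 = 45, g_{44} = 5
v^4 = 45 / 5 = 9

9


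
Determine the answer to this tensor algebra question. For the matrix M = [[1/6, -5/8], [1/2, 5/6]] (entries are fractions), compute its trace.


The trace is the sum of diagonal entries.
Diagonal: M[1,1] = 1/6, M[2,2] = 5/6
Tr(M) = 1/6 + 5/6
Computing step by step:
After adding M[1,1]: 1/6
After adding M[2,2]: 1
Tr(M) = 1

1


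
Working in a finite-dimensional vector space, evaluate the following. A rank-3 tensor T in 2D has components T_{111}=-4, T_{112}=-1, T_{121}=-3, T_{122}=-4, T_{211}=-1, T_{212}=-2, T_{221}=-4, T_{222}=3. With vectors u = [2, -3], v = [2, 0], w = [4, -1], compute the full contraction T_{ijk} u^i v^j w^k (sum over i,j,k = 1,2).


S = sum over i,j,k of T_{ijk} u_i v_j w_k. Expanding all 8 terms:
T_{111}*u_1*v_1*w_1 = -4*2*2*4 = -64  (running total: -64)
T_{112}*u_1*v_1*w_2 = -1*2*2*-1 = 4  (running total: -60)
T_{121}*u_1*v_2*w_1 = -3*2*0*4 = 0  (running total: -60)
T_{122}*u_1*v_2*w_2 = -4*2*0*-1 = 0  (running total: -60)
T_{211}*u_2*v_1*w_1 = -1*-3*2*4 = 24  (running total: -36)
T_{212}*u_2*v_1*w_2 = -2*-3*2*-1 = -12  (running total: -48)
T_{221}*u_2*v_2*w_1 = -4*-3*0*4 = 0  (running total: -48)
T_{222}*u_2*v_2*w_2 = 3*-3*0*-1 = 0  (running total: -48)
S = -48

-48


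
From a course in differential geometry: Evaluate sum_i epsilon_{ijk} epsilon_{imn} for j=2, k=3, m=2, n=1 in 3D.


Using the identity: epsilon_{ijk} epsilon_{imn} = delta_{jm} delta_{kn} - delta_{jn} delta_{km}.
delta_{22} = 1
delta_{31} = 0
delta_{21} = 0
delta_{32} = 0
Result = 1 * 0 - 0 * 0 = 0 - 0 = 0

0


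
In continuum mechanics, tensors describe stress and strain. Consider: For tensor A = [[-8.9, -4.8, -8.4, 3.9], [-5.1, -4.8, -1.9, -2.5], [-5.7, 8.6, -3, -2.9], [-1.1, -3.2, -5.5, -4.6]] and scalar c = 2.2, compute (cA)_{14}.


Scalar multiplication: (cA)_{ij} = c * A_{ij}.
c = 2.2
A_{14} = 3.9
(cA)_{14} = 2.2 * 3.9 = 8.58

8.58


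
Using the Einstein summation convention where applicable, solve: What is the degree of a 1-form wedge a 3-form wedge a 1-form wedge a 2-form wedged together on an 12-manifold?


The degree of a wedge product is the sum of the degrees of the individual forms.
Degrees: 1, 3, 1, 2
Total degree = 1 + 3 + 1 + 2 = 7

7


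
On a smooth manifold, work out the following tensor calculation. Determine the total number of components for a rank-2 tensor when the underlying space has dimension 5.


The number of components of a rank-r tensor in d dimensions is d^r.
Here d = 5 and r = 2.
5^2 = 25

25


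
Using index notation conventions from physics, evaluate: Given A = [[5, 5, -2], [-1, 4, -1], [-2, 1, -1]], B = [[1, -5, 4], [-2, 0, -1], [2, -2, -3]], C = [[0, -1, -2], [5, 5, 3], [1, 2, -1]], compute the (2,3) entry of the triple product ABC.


(ABC)_{23} = sum_m (AB)_{2m} C_{m3}. First compute row 2 of AB.
(AB)_{21} = -1*1 + 4*-2 + -1*2 = -11
(AB)_{22} = -1*-5 + 4*0 + -1*-2 = 7
(AB)_{23} = -1*4 + 4*-1 + -1*-3 = -5
Now contract with column 3 of C:
(AB)_{21} * C_{13} = -11 * -2 = 22
(AB)_{22} * C_{23} = 7 * 3 = 21
(AB)_{23} * C_{33} = -5 * -1 = 5
(ABC)_{23} = 22 + 21 + 5 = 48

48


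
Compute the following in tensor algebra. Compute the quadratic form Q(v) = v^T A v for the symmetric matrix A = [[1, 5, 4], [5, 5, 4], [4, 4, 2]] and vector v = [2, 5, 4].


First compute Av:
(Av)_1 = 1*2 + 5*5 + 4*4 = 43
(Av)_2 = 5*2 + 5*5 + 4*4 = 51
(Av)_3 = 4*2 + 4*5 + 2*4 = 36
Av = [43, 51, 36]
Then v^T (Av) = 2*43 + 5*51 + 4*36
= 86 + 255 + 144 = 485

485


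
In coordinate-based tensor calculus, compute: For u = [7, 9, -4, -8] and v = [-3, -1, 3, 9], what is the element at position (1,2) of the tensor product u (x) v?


The outer product entry T_{ij} = u_i * v_j.
We need i=1, j=2.
u_1 = 7, v_2 = -1
T_{1,2} = 7 * -1 = -7

-7


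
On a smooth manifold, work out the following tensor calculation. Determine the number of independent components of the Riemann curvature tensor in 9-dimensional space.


The Riemann tensor in d dimensions has d^2(d^2 - 1)/12 independent components.
d = 9, so d^2 = 81
d^2 - 1 = 80
d^2(d^2 - 1) = 81 * 80 = 6480
Divide by 12: 6480 / 12 = 540

540


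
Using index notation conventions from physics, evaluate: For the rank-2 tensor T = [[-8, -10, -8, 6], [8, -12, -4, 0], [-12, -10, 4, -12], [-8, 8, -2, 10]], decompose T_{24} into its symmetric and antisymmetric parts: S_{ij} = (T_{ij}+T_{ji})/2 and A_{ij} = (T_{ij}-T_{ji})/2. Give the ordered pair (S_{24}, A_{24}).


T_{24} = 0
T_{42} = 8
S_{24} = (0 + 8)/2 = 8/2 = 4
A_{24} = (0 - 8)/2 = -8/2 = -4
Check: S + A = 4 + -4 = 0 = T_{24}.

(4, -4)


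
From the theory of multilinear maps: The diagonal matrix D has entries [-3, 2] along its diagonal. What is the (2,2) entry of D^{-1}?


For a diagonal matrix, the inverse has entries (D^{-1})_{ii} = 1/d_{ii}.
The diagonal entries are: d_{11} = -3, d_{22} = 2
We need (D^{-1})_{22} = 1/d_{22} = 1/2 = 1/2

1/2


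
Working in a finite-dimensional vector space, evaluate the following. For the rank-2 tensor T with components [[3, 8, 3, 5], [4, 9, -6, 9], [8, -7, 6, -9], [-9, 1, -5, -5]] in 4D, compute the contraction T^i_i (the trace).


The contraction (trace) of a rank-2 tensor is the sum of its diagonal elements.
Diagonal entries: A[1,1] = 3, A[2,2] = 9, A[3,3] = 6, A[4,4] = -5
Tr(A) = 3 + 9 + 6 + -5 = 13

13


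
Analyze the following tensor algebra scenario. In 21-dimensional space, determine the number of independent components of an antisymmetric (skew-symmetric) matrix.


An antisymmetric rank-2 tensor satisfies A_{ij} = -A_{ji}, so diagonal entries are zero.
The independent components are the upper-triangular entries: C(n, 2) = n(n-1)/2.
n = 21
C(21, 2) = 21 * 20 / 2 = 420 / 2 = 210

210


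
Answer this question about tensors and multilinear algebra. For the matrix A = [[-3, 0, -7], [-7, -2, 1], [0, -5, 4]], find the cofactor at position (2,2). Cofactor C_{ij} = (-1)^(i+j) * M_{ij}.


To find cofactor C_{22}, delete row 2 and column 2.
The resulting 2x2 submatrix is: [[-3, -7], [0, 4]]
Minor M_{22} = -3*4 - -7*0
  = -12 - 0 = -12
Sign = (-1)^(2+2) = (-1)^4 = 1
Cofactor C_{22} = 1 * -12 = -12

-12


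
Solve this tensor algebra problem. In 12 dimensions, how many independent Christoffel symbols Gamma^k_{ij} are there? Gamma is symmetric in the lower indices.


Christoffel symbols Gamma^k_{ij} are symmetric in i,j, so there are d * d(d+1)/2 independent symbols.
d = 12
d(d+1)/2 = 12 * 13 / 2 = 78
Total = 12 * 78 = 936

936


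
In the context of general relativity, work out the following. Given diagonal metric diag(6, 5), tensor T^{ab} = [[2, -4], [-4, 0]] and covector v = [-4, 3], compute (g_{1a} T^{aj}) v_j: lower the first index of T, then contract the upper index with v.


Step 1: lower the first index. For a diagonal metric, g_{ia} T^{aj} = g_{ii} T^{ij} (no sum on i).
g_{11} = 6
S_1{}^1 = 6 * T^{11} = 6 * 2 = 12
S_1{}^2 = 6 * T^{12} = 6 * -4 = -24
Step 2: contract S_1{}^j with v_j.
S_1{}^1 * v_1 = 12 * -4 = -48
S_1{}^2 * v_2 = -24 * 3 = -72
Result = -48 + -72 = -120

-120


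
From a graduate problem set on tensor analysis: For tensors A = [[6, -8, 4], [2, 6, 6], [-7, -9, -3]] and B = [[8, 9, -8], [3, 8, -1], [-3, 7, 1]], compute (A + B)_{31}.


Tensor addition is component-wise: (A + B)_{ij} = A_{ij} + B_{ij}.
A_{31} = -7
B_{31} = -3
(A + B)_{31} = -7 + -3 = -10

-10


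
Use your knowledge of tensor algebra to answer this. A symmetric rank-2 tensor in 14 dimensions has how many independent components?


A symmetric rank-2 tensor in d dimensions has d(d+1)/2 independent components.
d = 14
d(d+1)/2 = 14 * 15 / 2 = 210 / 2 = 105

105


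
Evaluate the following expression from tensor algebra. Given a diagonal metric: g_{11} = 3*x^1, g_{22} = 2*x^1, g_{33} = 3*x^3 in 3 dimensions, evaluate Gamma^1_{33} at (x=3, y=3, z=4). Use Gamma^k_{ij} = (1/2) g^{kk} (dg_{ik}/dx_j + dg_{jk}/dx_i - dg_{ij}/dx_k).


For a diagonal metric, Gamma^k_{ij} = (1/2) g^{kk} (dg_{ik}/dx_j + dg_{jk}/dx_i - dg_{ij}/dx_k).
The metric is diagonal, so g_{ab} = 0 for a != b.
At the given point: g_{11} = 9, g_{22} = 6, g_{33} = 81
g^{11} = 1/9
dg_{31}/dx_3 = 0 (off-diagonal)
dg_{31}/dx_3 = 0 (off-diagonal)
dg_{33}/dx_1 = dg_{33}/dx_1 = 81
Numerator = 0 + 0 - 81 = -81
Gamma^1_{33} = -81 / (2 * 9) = -9/2

-9/2


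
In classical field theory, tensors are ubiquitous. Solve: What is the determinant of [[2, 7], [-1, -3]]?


For a 2x2 matrix [[a, b], [c, d]], det = a*d - b*c.
a = 2, b = 7, c = -1, d = -3
a*d = 2 * -3 = -6
b*c = 7 * -1 = -7
det = -6 - -7 = 1

1


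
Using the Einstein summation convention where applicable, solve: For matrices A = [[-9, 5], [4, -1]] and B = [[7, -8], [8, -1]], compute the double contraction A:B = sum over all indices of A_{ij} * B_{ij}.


A:B = sum over all i,j of A_{ij} * B_{ij}.
Row 1: -9*7=-63, 5*-8=-40 => row sum = -103
Row 2: 4*8=32, -1*-1=1 => row sum = 33
Total = -103 + 33 = -70

-70


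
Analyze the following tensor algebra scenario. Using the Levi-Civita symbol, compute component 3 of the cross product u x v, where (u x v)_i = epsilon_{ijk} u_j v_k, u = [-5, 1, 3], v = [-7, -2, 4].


(u x v)_3 = sum_{j,k} epsilon_{3jk} u_j v_k. Only permutations of (1,2,3) contribute; the two non-zero terms are:
eps_{312} u_1 v_2 = 1 * -5 * -2 = 10
eps_{321} u_2 v_1 = -1 * 1 * -7 = 7
(u x v)_3 = 17

17


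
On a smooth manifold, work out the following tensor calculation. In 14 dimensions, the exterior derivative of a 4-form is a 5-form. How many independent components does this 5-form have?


The exterior derivative of a p-form is a (p+1)-form.
Its number of independent components is C(n, p+1).
n = 14, p+1 = 5
C(14, 5) = 2002

2002


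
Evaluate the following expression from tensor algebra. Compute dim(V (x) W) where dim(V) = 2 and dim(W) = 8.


The dimension of a tensor product is the product of dimensions.
dim(V) = 2, dim(W) = 8
dim(V (x) W) = 2 * 8 = 16

16


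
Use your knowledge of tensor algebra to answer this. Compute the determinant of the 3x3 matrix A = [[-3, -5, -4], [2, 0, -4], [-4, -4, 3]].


Expanding along the first row, det(A) = a11*M_11 - a12*M_12 + a13*M_13, where M_1j is the (1,j) minor.
Minor M_11 = 0*3 - -4*-4 = -16
Minor M_12 = 2*3 - -4*-4 = -10
Minor M_13 = 2*-4 - 0*-4 = -8
det = -3*(-16) - -5*(-10) + -4*(-8)
    = 48 - 50 + 32
    = 30

30


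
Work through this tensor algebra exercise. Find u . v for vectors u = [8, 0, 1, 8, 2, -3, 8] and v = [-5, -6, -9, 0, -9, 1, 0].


The inner product u . v = sum of u_i * v_i.
Term-by-term: 8 * -5, 0 * -6, 1 * -9, 8 * 0, 2 * -9, -3 * 1, 8 * 0
Products: -40, 0, -9, 0, -18, -3, 0
Sum = -40 + 0 + -9 + 0 + -18 + -3 + 0 = -70

-70


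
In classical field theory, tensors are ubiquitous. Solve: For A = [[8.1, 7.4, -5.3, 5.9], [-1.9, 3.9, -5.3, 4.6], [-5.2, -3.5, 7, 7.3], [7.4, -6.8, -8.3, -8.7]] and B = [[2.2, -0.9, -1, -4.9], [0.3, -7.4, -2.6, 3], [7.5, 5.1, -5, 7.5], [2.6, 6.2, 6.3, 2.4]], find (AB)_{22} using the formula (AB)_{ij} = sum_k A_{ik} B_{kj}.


(AB)_{ij} = sum_k A_{ik} B_{kj}.
For i=2, j=2:
A_{21} * B_{12} = -1.9 * -0.9 = 1.71
A_{22} * B_{22} = 3.9 * -7.4 = -28.86
A_{23} * B_{32} = -5.3 * 5.1 = -27.03
A_{24} * B_{42} = 4.6 * 6.2 = 28.52
Sum = 1.71 + -28.86 + -27.03 + 28.52 = -25.66

-25.66


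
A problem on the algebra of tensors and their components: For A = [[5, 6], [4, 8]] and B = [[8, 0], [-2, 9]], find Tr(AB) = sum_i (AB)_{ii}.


Tr(AB) = sum_i (AB)_{ii} where (AB)_{ii} = sum_k A_{ik} B_{ki}.
(AB)_{11} = 5*8 + 6*-2 = 28
(AB)_{22} = 4*0 + 8*9 = 72
Tr(AB) = 28 + 72 = 100

100


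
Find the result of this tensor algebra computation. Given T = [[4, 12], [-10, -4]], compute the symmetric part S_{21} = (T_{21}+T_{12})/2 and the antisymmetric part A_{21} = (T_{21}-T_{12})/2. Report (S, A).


T_{21} = -10
T_{12} = 12
S_{21} = (-10 + 12)/2 = 2/2 = 1
A_{21} = (-10 - 12)/2 = -22/2 = -11
Check: S + A = 1 + -11 = -10 = T_{21}.

(1, -11)


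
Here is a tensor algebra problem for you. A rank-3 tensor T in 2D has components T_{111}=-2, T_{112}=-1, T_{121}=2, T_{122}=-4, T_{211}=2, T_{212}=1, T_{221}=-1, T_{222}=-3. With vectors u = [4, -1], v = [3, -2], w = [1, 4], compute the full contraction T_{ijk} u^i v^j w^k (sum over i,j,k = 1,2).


S = sum over i,j,k of T_{ijk} u_i v_j w_k. Expanding all 8 terms:
T_{111}*u_1*v_1*w_1 = -2*4*3*1 = -24  (running total: -24)
T_{112}*u_1*v_1*w_2 = -1*4*3*4 = -48  (running total: -72)
T_{121}*u_1*v_2*w_1 = 2*4*-2*1 = -16  (running total: -88)
T_{122}*u_1*v_2*w_2 = -4*4*-2*4 = 128  (running total: 40)
T_{211}*u_2*v_1*w_1 = 2*-1*3*1 = -6  (running total: 34)
T_{212}*u_2*v_1*w_2 = 1*-1*3*4 = -12  (running total: 22)
T_{221}*u_2*v_2*w_1 = -1*-1*-2*1 = -2  (running total: 20)
T_{222}*u_2*v_2*w_2 = -3*-1*-2*4 = -24  (running total: -4)
S = -4

-4


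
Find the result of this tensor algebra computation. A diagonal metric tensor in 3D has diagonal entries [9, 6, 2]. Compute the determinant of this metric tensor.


For a diagonal metric, the determinant is the product of diagonal entries.
Diagonal entries: 9, 6, 2
det(g) = 9 * 6 * 2 = 108

108


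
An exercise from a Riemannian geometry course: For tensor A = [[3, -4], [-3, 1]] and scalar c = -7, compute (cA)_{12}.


Scalar multiplication: (cA)_{ij} = c * A_{ij}.
c = -7
A_{12} = -4
(cA)_{12} = -7 * -4 = 28

28


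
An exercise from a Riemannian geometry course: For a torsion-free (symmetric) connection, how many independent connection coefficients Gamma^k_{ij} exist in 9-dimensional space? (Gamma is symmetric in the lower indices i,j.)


Christoffel symbols Gamma^k_{ij} are symmetric in i,j, so there are d * d(d+1)/2 independent symbols.
d = 9
d(d+1)/2 = 9 * 10 / 2 = 45
Total = 9 * 45 = 405

405


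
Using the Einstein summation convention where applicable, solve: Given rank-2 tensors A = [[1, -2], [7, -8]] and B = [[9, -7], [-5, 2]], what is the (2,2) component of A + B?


Tensor addition is component-wise: (A + B)_{ij} = A_{ij} + B_{ij}.
A_{22} = -8
B_{22} = 2
(A + B)_{22} = -8 + 2 = -6

-6


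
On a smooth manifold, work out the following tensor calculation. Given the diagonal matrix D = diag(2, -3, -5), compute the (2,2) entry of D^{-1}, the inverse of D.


For a diagonal matrix, the inverse has entries (D^{-1})_{ii} = 1/d_{ii}.
The diagonal entries are: d_{11} = 2, d_{22} = -3, d_{33} = -5
We need (D^{-1})_{22} = 1/d_{22} = 1/-3 = -1/3

-1/3


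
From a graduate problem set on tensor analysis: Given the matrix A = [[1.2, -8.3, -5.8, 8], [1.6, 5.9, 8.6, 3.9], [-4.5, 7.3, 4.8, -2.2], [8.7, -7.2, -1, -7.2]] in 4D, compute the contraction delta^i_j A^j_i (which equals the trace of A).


The contraction (trace) of a rank-2 tensor is the sum of its diagonal elements.
Diagonal entries: A[1,1] = 1.2, A[2,2] = 5.9, A[3,3] = 4.8, A[4,4] = -7.2
Tr(A) = 1.2 + 5.9 + 4.8 + -7.2 = 4.7

4.7


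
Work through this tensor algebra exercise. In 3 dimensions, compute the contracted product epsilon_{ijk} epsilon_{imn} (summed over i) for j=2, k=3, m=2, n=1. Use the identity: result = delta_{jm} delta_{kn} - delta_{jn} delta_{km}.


Using the identity: epsilon_{ijk} epsilon_{imn} = delta_{jm} delta_{kn} - delta_{jn} delta_{km}.
delta_{22} = 1
delta_{31} = 0
delta_{21} = 0
delta_{32} = 0
Result = 1 * 0 - 0 * 0 = 0 - 0 = 0

0


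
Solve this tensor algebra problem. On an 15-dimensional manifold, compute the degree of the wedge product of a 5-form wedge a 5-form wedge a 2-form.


The degree of a wedge product is the sum of the degrees of the individual forms.
Degrees: 5, 5, 2
Total degree = 5 + 5 + 2 = 12

12


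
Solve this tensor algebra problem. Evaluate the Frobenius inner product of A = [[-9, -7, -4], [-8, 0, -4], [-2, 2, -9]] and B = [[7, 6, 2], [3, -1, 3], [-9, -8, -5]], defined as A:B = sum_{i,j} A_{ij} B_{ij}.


A:B = sum over all i,j of A_{ij} * B_{ij}.
Row 1: -9*7=-63, -7*6=-42, -4*2=-8 => row sum = -113
Row 2: -8*3=-24, 0*-1=0, -4*3=-12 => row sum = -36
Row 3: -2*-9=18, 2*-8=-16, -9*-5=45 => row sum = 47
Total = -113 + -36 + 47 = -102

-102
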